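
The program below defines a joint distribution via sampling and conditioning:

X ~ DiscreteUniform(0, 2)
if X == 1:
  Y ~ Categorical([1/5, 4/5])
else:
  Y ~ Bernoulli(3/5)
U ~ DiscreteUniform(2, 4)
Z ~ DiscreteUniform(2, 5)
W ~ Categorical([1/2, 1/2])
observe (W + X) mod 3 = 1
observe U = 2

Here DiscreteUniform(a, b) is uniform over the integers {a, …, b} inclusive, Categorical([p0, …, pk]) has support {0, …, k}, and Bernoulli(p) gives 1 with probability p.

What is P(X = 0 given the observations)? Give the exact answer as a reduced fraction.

P(X = 0 | obs) = 1/2

Enumerate traces; 16 have nonzero weight after conditioning:
  (X=0, Y=0, U=2, Z=2, W=1) weight 1/180
  (X=0, Y=0, U=2, Z=3, W=1) weight 1/180
  (X=0, Y=0, U=2, Z=4, W=1) weight 1/180
  (X=0, Y=0, U=2, Z=5, W=1) weight 1/180
  (X=0, Y=1, U=2, Z=2, W=1) weight 1/120
  (X=0, Y=1, U=2, Z=3, W=1) weight 1/120
  (X=0, Y=1, U=2, Z=4, W=1) weight 1/120
  (X=0, Y=1, U=2, Z=5, W=1) weight 1/120
  (X=1, Y=0, U=2, Z=2, W=0) weight 1/360
  … 7 more
Group by X:
  weight(X=0) = 1/18
  weight(X=1) = 1/18
Total weight = 1/18 + 1/18 = 1/9
P(X=0 | obs) = 1/18 / 1/9 = 1/2
P(X=1 | obs) = 1/18 / 1/9 = 1/2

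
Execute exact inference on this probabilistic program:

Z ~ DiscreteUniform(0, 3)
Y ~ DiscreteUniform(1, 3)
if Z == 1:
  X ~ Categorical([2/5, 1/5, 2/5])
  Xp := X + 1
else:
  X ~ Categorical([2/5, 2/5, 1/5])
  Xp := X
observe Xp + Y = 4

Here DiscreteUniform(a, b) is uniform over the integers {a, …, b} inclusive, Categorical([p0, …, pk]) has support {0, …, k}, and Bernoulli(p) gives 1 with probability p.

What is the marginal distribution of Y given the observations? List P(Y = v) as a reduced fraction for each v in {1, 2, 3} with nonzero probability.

P(Y=1) = 1/7, P(Y=2) = 2/7, P(Y=3) = 4/7

Enumerate traces; 9 have nonzero weight after conditioning:
  (Z=0, Y=2, X=2) weight 1/60
  (Z=0, Y=3, X=1) weight 1/30
  (Z=1, Y=1, X=2) weight 1/30
  (Z=1, Y=2, X=1) weight 1/60
  (Z=1, Y=3, X=0) weight 1/30
  (Z=2, Y=2, X=2) weight 1/60
  (Z=2, Y=3, X=1) weight 1/30
  (Z=3, Y=2, X=2) weight 1/60
  … 1 more
Group by Y:
  weight(Y=1) = 1/30
  weight(Y=2) = 1/15
  weight(Y=3) = 2/15
Total weight = 1/30 + 1/15 + 2/15 = 7/30
P(Y=1 | obs) = 1/30 / 7/30 = 1/7
P(Y=2 | obs) = 1/15 / 7/30 = 2/7
P(Y=3 | obs) = 2/15 / 7/30 = 4/7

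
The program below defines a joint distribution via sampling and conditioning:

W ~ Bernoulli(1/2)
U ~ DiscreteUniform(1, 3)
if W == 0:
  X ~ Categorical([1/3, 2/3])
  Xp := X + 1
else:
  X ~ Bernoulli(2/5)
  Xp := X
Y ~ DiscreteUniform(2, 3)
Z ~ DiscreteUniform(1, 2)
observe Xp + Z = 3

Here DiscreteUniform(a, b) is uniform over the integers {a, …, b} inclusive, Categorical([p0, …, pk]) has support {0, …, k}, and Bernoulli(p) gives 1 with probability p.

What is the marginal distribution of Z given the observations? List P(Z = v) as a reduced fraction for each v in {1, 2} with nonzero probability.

Enumerate traces; 18 have nonzero weight after conditioning:
  (W=0, U=1, X=0, Y=2, Z=2) weight 1/72
  (W=0, U=1, X=0, Y=3, Z=2) weight 1/72
  (W=0, U=1, X=1, Y=2, Z=1) weight 1/36
  (W=0, U=1, X=1, Y=3, Z=1) weight 1/36
  (W=0, U=2, X=0, Y=2, Z=2) weight 1/72
  (W=0, U=2, X=0, Y=3, Z=2) weight 1/72
  (W=0, U=2, X=1, Y=2, Z=1) weight 1/36
  (W=0, U=2, X=1, Y=3, Z=1) weight 1/36
  … 10 more
Group by Z:
  weight(Z=1) = 1/6
  weight(Z=2) = 11/60
Total weight = 1/6 + 11/60 = 7/20
P(Z=1 | obs) = 1/6 / 7/20 = 10/21
P(Z=2 | obs) = 11/60 / 7/20 = 11/21

P(Z=1) = 10/21, P(Z=2) = 11/21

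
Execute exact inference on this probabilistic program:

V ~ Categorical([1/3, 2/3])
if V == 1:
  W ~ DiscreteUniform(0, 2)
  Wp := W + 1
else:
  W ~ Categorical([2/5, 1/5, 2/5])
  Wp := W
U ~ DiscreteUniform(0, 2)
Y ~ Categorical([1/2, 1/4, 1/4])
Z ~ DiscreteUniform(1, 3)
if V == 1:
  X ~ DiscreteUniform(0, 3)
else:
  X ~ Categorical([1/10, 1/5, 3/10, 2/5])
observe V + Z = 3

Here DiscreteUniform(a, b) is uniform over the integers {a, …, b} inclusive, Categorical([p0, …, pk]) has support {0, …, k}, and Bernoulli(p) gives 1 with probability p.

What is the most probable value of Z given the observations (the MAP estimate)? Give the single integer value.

Enumerate traces; 216 have nonzero weight after conditioning:
  (V=0, W=0, U=0, Y=0, Z=3, X=0) weight 1/1350
  (V=0, W=0, U=0, Y=0, Z=3, X=1) weight 1/675
  (V=0, W=0, U=0, Y=0, Z=3, X=2) weight 1/450
  (V=0, W=0, U=0, Y=0, Z=3, X=3) weight 2/675
  (V=0, W=0, U=0, Y=1, Z=3, X=0) weight 1/2700
  (V=0, W=0, U=0, Y=1, Z=3, X=1) weight 1/1350
  (V=0, W=0, U=0, Y=1, Z=3, X=2) weight 1/900
  (V=0, W=0, U=0, Y=1, Z=3, X=3) weight 1/675
  (V=1, W=0, U=0, Y=0, Z=2, X=0) weight 1/324
  … 207 more
Group by Z:
  weight(Z=2) = 2/9
  weight(Z=3) = 1/9
Total weight = 2/9 + 1/9 = 1/3
P(Z=2 | obs) = 2/9 / 1/3 = 2/3
P(Z=3 | obs) = 1/9 / 1/3 = 1/3
argmax = 2

argmax_v P(Z = v | obs) = 2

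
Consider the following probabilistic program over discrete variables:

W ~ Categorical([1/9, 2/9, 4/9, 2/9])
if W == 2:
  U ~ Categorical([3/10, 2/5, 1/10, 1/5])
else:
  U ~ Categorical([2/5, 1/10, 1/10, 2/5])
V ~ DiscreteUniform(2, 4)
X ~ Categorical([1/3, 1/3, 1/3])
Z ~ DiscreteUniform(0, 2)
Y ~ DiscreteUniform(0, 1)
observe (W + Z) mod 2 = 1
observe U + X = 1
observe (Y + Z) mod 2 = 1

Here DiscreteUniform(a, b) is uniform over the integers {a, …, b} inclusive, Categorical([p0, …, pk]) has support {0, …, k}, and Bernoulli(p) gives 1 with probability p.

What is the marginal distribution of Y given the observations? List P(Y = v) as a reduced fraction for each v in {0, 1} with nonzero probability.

P(Y=0) = 33/73, P(Y=1) = 40/73

Enumerate traces; 36 have nonzero weight after conditioning:
  (W=0, U=0, V=2, X=1, Z=1, Y=0) weight 1/1215
  (W=0, U=0, V=3, X=1, Z=1, Y=0) weight 1/1215
  (W=0, U=0, V=4, X=1, Z=1, Y=0) weight 1/1215
  (W=0, U=1, V=2, X=0, Z=1, Y=0) weight 1/4860
  (W=0, U=1, V=3, X=0, Z=1, Y=0) weight 1/4860
  (W=0, U=1, V=4, X=0, Z=1, Y=0) weight 1/4860
  (W=1, U=0, V=2, X=1, Z=0, Y=1) weight 2/1215
  (W=1, U=0, V=2, X=1, Z=2, Y=1) weight 2/1215
  … 28 more
Group by Y:
  weight(Y=0) = 11/540
  weight(Y=1) = 2/81
Total weight = 11/540 + 2/81 = 73/1620
P(Y=0 | obs) = 11/540 / 73/1620 = 33/73
P(Y=1 | obs) = 2/81 / 73/1620 = 40/73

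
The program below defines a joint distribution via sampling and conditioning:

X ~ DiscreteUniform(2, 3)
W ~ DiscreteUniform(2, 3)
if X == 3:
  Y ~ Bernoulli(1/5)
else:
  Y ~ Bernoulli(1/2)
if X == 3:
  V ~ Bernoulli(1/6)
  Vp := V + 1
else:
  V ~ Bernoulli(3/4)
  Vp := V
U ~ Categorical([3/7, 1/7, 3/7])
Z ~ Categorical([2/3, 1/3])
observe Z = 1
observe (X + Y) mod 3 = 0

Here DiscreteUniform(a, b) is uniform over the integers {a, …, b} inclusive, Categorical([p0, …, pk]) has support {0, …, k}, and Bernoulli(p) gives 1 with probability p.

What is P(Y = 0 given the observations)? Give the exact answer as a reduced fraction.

P(Y = 0 | obs) = 8/13

Enumerate traces; 24 have nonzero weight after conditioning:
  (X=2, W=2, Y=1, V=0, U=0, Z=1) weight 1/224
  (X=2, W=2, Y=1, V=0, U=1, Z=1) weight 1/672
  (X=2, W=2, Y=1, V=0, U=2, Z=1) weight 1/224
  (X=2, W=2, Y=1, V=1, U=0, Z=1) weight 3/224
  (X=2, W=2, Y=1, V=1, U=1, Z=1) weight 1/224
  (X=2, W=2, Y=1, V=1, U=2, Z=1) weight 3/224
  (X=2, W=3, Y=1, V=0, U=0, Z=1) weight 1/224
  (X=2, W=3, Y=1, V=0, U=1, Z=1) weight 1/672
  (X=3, W=2, Y=0, V=0, U=0, Z=1) weight 1/42
  … 15 more
Group by Y:
  weight(Y=0) = 2/15
  weight(Y=1) = 1/12
Total weight = 2/15 + 1/12 = 13/60
P(Y=0 | obs) = 2/15 / 13/60 = 8/13
P(Y=1 | obs) = 1/12 / 13/60 = 5/13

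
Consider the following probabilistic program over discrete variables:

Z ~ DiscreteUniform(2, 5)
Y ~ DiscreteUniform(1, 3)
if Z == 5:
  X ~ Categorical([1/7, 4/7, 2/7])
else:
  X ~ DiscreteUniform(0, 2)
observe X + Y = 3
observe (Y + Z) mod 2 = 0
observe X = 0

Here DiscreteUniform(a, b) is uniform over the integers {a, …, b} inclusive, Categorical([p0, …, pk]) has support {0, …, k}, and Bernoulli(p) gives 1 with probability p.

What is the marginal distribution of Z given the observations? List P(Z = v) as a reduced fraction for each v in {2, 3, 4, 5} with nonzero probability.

P(Z=3) = 7/10, P(Z=5) = 3/10

Enumerate traces; 2 have nonzero weight after conditioning:
  (Z=3, Y=3, X=0) weight 1/36
  (Z=5, Y=3, X=0) weight 1/84
Group by Z:
  weight(Z=3) = 1/36
  weight(Z=5) = 1/84
Total weight = 1/36 + 1/84 = 5/126
P(Z=3 | obs) = 1/36 / 5/126 = 7/10
P(Z=5 | obs) = 1/84 / 5/126 = 3/10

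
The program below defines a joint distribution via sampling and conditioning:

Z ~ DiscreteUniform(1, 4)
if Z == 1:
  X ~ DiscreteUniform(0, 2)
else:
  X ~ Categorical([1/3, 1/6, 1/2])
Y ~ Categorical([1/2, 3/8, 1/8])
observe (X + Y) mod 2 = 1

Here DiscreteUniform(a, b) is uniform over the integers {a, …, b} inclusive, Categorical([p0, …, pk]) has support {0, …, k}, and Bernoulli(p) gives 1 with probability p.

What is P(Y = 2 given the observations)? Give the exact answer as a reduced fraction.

P(Y = 2 | obs) = 5/82

Enumerate traces; 16 have nonzero weight after conditioning:
  (Z=1, X=0, Y=1) weight 1/32
  (Z=1, X=1, Y=0) weight 1/24
  (Z=1, X=1, Y=2) weight 1/96
  (Z=1, X=2, Y=1) weight 1/32
  (Z=2, X=0, Y=1) weight 1/32
  (Z=2, X=1, Y=0) weight 1/48
  (Z=2, X=1, Y=2) weight 1/192
  (Z=2, X=2, Y=1) weight 3/64
  … 8 more
Group by Y:
  weight(Y=0) = 5/48
  weight(Y=1) = 19/64
  weight(Y=2) = 5/192
Total weight = 5/48 + 19/64 + 5/192 = 41/96
P(Y=0 | obs) = 5/48 / 41/96 = 10/41
P(Y=1 | obs) = 19/64 / 41/96 = 57/82
P(Y=2 | obs) = 5/192 / 41/96 = 5/82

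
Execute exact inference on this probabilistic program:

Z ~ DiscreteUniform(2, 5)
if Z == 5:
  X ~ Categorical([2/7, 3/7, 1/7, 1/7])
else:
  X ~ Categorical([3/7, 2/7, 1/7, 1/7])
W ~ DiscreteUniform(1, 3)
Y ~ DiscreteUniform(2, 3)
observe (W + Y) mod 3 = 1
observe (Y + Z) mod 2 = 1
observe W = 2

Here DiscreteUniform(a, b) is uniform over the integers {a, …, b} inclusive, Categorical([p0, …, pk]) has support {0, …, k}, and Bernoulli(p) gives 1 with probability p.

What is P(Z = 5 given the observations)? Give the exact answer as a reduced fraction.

Enumerate traces; 8 have nonzero weight after conditioning:
  (Z=3, X=0, W=2, Y=2) weight 1/56
  (Z=3, X=1, W=2, Y=2) weight 1/84
  (Z=3, X=2, W=2, Y=2) weight 1/168
  (Z=3, X=3, W=2, Y=2) weight 1/168
  (Z=5, X=0, W=2, Y=2) weight 1/84
  (Z=5, X=1, W=2, Y=2) weight 1/56
  (Z=5, X=2, W=2, Y=2) weight 1/168
  (Z=5, X=3, W=2, Y=2) weight 1/168
Group by Z:
  weight(Z=3) = 1/24
  weight(Z=5) = 1/24
Total weight = 1/24 + 1/24 = 1/12
P(Z=3 | obs) = 1/24 / 1/12 = 1/2
P(Z=5 | obs) = 1/24 / 1/12 = 1/2

P(Z = 5 | obs) = 1/2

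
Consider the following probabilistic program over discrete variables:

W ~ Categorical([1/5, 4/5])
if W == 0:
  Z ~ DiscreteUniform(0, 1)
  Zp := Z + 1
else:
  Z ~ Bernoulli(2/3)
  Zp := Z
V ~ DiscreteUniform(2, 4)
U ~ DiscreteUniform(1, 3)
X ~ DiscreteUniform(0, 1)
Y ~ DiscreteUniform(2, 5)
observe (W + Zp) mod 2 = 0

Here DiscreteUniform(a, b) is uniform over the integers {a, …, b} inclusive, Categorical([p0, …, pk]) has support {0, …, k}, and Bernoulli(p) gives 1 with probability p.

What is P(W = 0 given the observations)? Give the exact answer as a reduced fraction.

P(W = 0 | obs) = 3/19

Enumerate traces; 144 have nonzero weight after conditioning:
  (W=0, Z=1, V=2, U=1, X=0, Y=2) weight 1/720
  (W=0, Z=1, V=2, U=1, X=0, Y=3) weight 1/720
  (W=0, Z=1, V=2, U=1, X=0, Y=4) weight 1/720
  (W=0, Z=1, V=2, U=1, X=0, Y=5) weight 1/720
  (W=0, Z=1, V=2, U=1, X=1, Y=2) weight 1/720
  (W=0, Z=1, V=2, U=1, X=1, Y=3) weight 1/720
  (W=0, Z=1, V=2, U=1, X=1, Y=4) weight 1/720
  (W=0, Z=1, V=2, U=1, X=1, Y=5) weight 1/720
  (W=1, Z=1, V=2, U=1, X=0, Y=2) weight 1/135
  … 135 more
Group by W:
  weight(W=0) = 1/10
  weight(W=1) = 8/15
Total weight = 1/10 + 8/15 = 19/30
P(W=0 | obs) = 1/10 / 19/30 = 3/19
P(W=1 | obs) = 8/15 / 19/30 = 16/19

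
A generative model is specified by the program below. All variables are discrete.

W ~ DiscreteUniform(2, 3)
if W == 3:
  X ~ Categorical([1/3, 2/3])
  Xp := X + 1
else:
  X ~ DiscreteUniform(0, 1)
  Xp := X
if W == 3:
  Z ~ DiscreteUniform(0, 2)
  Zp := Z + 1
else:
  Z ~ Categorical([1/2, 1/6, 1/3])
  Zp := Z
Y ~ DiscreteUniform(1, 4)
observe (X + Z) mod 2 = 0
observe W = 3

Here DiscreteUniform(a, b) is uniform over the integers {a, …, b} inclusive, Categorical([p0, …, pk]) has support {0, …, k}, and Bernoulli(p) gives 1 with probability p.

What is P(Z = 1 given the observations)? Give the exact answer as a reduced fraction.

Enumerate traces; 12 have nonzero weight after conditioning:
  (W=3, X=0, Z=0, Y=1) weight 1/72
  (W=3, X=0, Z=0, Y=2) weight 1/72
  (W=3, X=0, Z=0, Y=3) weight 1/72
  (W=3, X=0, Z=0, Y=4) weight 1/72
  (W=3, X=0, Z=2, Y=1) weight 1/72
  (W=3, X=0, Z=2, Y=2) weight 1/72
  (W=3, X=0, Z=2, Y=3) weight 1/72
  (W=3, X=0, Z=2, Y=4) weight 1/72
  (W=3, X=1, Z=1, Y=1) weight 1/36
  … 3 more
Group by Z:
  weight(Z=0) = 1/18
  weight(Z=1) = 1/9
  weight(Z=2) = 1/18
Total weight = 1/18 + 1/9 + 1/18 = 2/9
P(Z=0 | obs) = 1/18 / 2/9 = 1/4
P(Z=1 | obs) = 1/9 / 2/9 = 1/2
P(Z=2 | obs) = 1/18 / 2/9 = 1/4

P(Z = 1 | obs) = 1/2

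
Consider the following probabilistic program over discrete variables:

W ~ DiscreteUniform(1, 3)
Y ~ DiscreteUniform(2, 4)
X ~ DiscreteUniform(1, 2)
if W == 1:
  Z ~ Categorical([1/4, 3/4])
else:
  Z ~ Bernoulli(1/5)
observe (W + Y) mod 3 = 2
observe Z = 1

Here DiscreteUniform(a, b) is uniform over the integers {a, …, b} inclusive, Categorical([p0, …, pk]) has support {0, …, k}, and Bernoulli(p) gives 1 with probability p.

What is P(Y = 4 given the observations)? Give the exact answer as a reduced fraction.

Enumerate traces; 6 have nonzero weight after conditioning:
  (W=1, Y=4, X=1, Z=1) weight 1/24
  (W=1, Y=4, X=2, Z=1) weight 1/24
  (W=2, Y=3, X=1, Z=1) weight 1/90
  (W=2, Y=3, X=2, Z=1) weight 1/90
  (W=3, Y=2, X=1, Z=1) weight 1/90
  (W=3, Y=2, X=2, Z=1) weight 1/90
Group by Y:
  weight(Y=2) = 1/45
  weight(Y=3) = 1/45
  weight(Y=4) = 1/12
Total weight = 1/45 + 1/45 + 1/12 = 23/180
P(Y=2 | obs) = 1/45 / 23/180 = 4/23
P(Y=3 | obs) = 1/45 / 23/180 = 4/23
P(Y=4 | obs) = 1/12 / 23/180 = 15/23

P(Y = 4 | obs) = 15/23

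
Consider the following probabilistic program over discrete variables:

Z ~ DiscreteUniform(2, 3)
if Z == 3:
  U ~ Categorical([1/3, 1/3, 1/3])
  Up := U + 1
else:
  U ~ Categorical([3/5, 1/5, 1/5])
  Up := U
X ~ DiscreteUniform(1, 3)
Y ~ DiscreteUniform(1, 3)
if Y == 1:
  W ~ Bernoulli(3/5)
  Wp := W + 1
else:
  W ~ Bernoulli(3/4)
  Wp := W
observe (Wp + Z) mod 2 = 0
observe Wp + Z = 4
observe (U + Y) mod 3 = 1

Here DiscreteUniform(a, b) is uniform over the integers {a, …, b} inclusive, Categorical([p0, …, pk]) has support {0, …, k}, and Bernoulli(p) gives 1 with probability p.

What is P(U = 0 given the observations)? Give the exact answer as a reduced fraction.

P(U = 0 | obs) = 74/149

Enumerate traces; 12 have nonzero weight after conditioning:
  (Z=2, U=0, X=1, Y=1, W=1) weight 1/50
  (Z=2, U=0, X=2, Y=1, W=1) weight 1/50
  (Z=2, U=0, X=3, Y=1, W=1) weight 1/50
  (Z=3, U=0, X=1, Y=1, W=0) weight 1/135
  (Z=3, U=0, X=2, Y=1, W=0) weight 1/135
  (Z=3, U=0, X=3, Y=1, W=0) weight 1/135
  (Z=3, U=1, X=1, Y=3, W=1) weight 1/72
  (Z=3, U=1, X=2, Y=3, W=1) weight 1/72
  (Z=3, U=2, X=1, Y=2, W=1) weight 1/72
  … 3 more
Group by U:
  weight(U=0) = 37/450
  weight(U=1) = 1/24
  weight(U=2) = 1/24
Total weight = 37/450 + 1/24 + 1/24 = 149/900
P(U=0 | obs) = 37/450 / 149/900 = 74/149
P(U=1 | obs) = 1/24 / 149/900 = 75/298
P(U=2 | obs) = 1/24 / 149/900 = 75/298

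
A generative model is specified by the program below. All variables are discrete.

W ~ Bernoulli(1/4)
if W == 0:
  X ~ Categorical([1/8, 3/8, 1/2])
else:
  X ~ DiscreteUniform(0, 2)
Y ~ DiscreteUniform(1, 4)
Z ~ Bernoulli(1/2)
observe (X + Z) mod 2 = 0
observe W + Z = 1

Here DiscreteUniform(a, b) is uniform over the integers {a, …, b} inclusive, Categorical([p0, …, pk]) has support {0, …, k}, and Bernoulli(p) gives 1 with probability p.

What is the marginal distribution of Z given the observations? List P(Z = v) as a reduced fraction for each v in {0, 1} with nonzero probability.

Enumerate traces; 12 have nonzero weight after conditioning:
  (W=0, X=1, Y=1, Z=1) weight 9/256
  (W=0, X=1, Y=2, Z=1) weight 9/256
  (W=0, X=1, Y=3, Z=1) weight 9/256
  (W=0, X=1, Y=4, Z=1) weight 9/256
  (W=1, X=0, Y=1, Z=0) weight 1/96
  (W=1, X=0, Y=2, Z=0) weight 1/96
  (W=1, X=0, Y=3, Z=0) weight 1/96
  (W=1, X=0, Y=4, Z=0) weight 1/96
  … 4 more
Group by Z:
  weight(Z=0) = 1/12
  weight(Z=1) = 9/64
Total weight = 1/12 + 9/64 = 43/192
P(Z=0 | obs) = 1/12 / 43/192 = 16/43
P(Z=1 | obs) = 9/64 / 43/192 = 27/43

P(Z=0) = 16/43, P(Z=1) = 27/43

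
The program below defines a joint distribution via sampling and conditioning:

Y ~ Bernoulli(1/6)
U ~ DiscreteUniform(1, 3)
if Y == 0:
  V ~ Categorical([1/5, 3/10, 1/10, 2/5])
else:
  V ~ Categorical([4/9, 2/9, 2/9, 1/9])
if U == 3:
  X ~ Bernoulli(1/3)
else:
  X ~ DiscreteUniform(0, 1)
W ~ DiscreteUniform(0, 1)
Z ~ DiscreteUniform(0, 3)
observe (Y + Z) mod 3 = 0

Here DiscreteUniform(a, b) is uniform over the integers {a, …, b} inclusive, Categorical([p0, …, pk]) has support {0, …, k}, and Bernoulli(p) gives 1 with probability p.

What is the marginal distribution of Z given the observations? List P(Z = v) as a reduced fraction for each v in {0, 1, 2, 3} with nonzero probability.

P(Z=0) = 5/11, P(Z=2) = 1/11, P(Z=3) = 5/11

Enumerate traces; 144 have nonzero weight after conditioning:
  (Y=0, U=1, V=0, X=0, W=0, Z=0) weight 1/288
  (Y=0, U=1, V=0, X=0, W=0, Z=3) weight 1/288
  (Y=0, U=1, V=0, X=0, W=1, Z=0) weight 1/288
  (Y=0, U=1, V=0, X=0, W=1, Z=3) weight 1/288
  (Y=0, U=1, V=0, X=1, W=0, Z=0) weight 1/288
  (Y=0, U=1, V=0, X=1, W=0, Z=3) weight 1/288
  (Y=0, U=1, V=0, X=1, W=1, Z=0) weight 1/288
  (Y=0, U=1, V=0, X=1, W=1, Z=3) weight 1/288
  (Y=1, U=1, V=0, X=0, W=0, Z=2) weight 1/648
  … 135 more
Group by Z:
  weight(Z=0) = 5/24
  weight(Z=2) = 1/24
  weight(Z=3) = 5/24
Total weight = 5/24 + 1/24 + 5/24 = 11/24
P(Z=0 | obs) = 5/24 / 11/24 = 5/11
P(Z=2 | obs) = 1/24 / 11/24 = 1/11
P(Z=3 | obs) = 5/24 / 11/24 = 5/11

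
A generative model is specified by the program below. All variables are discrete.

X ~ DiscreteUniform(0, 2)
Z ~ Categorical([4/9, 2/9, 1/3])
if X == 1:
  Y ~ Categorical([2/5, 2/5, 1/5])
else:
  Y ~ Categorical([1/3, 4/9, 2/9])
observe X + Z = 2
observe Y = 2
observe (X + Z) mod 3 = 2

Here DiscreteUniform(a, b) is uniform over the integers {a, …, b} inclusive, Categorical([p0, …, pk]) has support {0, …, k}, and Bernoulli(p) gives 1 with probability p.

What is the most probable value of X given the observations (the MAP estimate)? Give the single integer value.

Enumerate traces; 3 have nonzero weight after conditioning:
  (X=0, Z=2, Y=2) weight 2/81
  (X=1, Z=1, Y=2) weight 2/135
  (X=2, Z=0, Y=2) weight 8/243
Group by X:
  weight(X=0) = 2/81
  weight(X=1) = 2/135
  weight(X=2) = 8/243
Total weight = 2/81 + 2/135 + 8/243 = 88/1215
P(X=0 | obs) = 2/81 / 88/1215 = 15/44
P(X=1 | obs) = 2/135 / 88/1215 = 9/44
P(X=2 | obs) = 8/243 / 88/1215 = 5/11
argmax = 2

argmax_v P(X = v | obs) = 2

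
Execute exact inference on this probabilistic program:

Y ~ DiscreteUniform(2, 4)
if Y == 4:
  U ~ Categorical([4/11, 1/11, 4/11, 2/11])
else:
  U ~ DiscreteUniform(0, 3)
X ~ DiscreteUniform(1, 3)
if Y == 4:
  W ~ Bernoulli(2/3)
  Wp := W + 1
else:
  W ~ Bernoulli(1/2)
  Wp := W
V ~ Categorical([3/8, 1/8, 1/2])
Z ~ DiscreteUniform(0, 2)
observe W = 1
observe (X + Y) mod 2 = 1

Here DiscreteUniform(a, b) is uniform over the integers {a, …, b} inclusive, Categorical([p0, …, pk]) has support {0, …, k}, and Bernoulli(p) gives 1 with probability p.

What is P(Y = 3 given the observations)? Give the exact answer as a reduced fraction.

Enumerate traces; 180 have nonzero weight after conditioning:
  (Y=2, U=0, X=1, W=1, V=0, Z=0) weight 1/576
  (Y=2, U=0, X=1, W=1, V=0, Z=1) weight 1/576
  (Y=2, U=0, X=1, W=1, V=0, Z=2) weight 1/576
  (Y=2, U=0, X=1, W=1, V=1, Z=0) weight 1/1728
  (Y=2, U=0, X=1, W=1, V=1, Z=1) weight 1/1728
  (Y=2, U=0, X=1, W=1, V=1, Z=2) weight 1/1728
  (Y=2, U=0, X=1, W=1, V=2, Z=0) weight 1/432
  (Y=2, U=0, X=1, W=1, V=2, Z=1) weight 1/432
  (Y=3, U=0, X=2, W=1, V=0, Z=0) weight 1/576
  (Y=4, U=0, X=1, W=1, V=0, Z=0) weight 1/297
  … 170 more
Group by Y:
  weight(Y=2) = 1/9
  weight(Y=3) = 1/18
  weight(Y=4) = 4/27
Total weight = 1/9 + 1/18 + 4/27 = 17/54
P(Y=2 | obs) = 1/9 / 17/54 = 6/17
P(Y=3 | obs) = 1/18 / 17/54 = 3/17
P(Y=4 | obs) = 4/27 / 17/54 = 8/17

P(Y = 3 | obs) = 3/17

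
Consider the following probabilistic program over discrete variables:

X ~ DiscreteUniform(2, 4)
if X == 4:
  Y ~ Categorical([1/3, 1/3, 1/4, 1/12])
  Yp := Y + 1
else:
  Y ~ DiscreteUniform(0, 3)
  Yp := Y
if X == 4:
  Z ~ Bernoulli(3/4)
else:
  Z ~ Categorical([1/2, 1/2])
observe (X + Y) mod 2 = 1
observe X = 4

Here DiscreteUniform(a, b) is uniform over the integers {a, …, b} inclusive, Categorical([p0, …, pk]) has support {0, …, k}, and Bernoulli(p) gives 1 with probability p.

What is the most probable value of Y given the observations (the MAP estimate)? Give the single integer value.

Enumerate traces; 4 have nonzero weight after conditioning:
  (X=4, Y=1, Z=0) weight 1/36
  (X=4, Y=1, Z=1) weight 1/12
  (X=4, Y=3, Z=0) weight 1/144
  (X=4, Y=3, Z=1) weight 1/48
Group by Y:
  weight(Y=1) = 1/9
  weight(Y=3) = 1/36
Total weight = 1/9 + 1/36 = 5/36
P(Y=1 | obs) = 1/9 / 5/36 = 4/5
P(Y=3 | obs) = 1/36 / 5/36 = 1/5
argmax = 1

argmax_v P(Y = v | obs) = 1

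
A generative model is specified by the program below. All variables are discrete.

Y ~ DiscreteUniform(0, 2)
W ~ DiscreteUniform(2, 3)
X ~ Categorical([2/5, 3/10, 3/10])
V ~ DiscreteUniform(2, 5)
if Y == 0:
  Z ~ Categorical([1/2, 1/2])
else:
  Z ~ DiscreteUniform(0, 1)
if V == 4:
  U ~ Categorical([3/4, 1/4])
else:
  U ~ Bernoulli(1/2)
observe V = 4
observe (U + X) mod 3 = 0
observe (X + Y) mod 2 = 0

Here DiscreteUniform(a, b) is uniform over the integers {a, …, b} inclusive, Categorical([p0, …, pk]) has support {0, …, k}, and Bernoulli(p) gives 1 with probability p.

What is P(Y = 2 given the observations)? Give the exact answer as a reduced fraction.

Enumerate traces; 16 have nonzero weight after conditioning:
  (Y=0, W=2, X=0, V=4, Z=0, U=0) weight 1/160
  (Y=0, W=2, X=0, V=4, Z=1, U=0) weight 1/160
  (Y=0, W=2, X=2, V=4, Z=0, U=1) weight 1/640
  (Y=0, W=2, X=2, V=4, Z=1, U=1) weight 1/640
  (Y=0, W=3, X=0, V=4, Z=0, U=0) weight 1/160
  (Y=0, W=3, X=0, V=4, Z=1, U=0) weight 1/160
  (Y=0, W=3, X=2, V=4, Z=0, U=1) weight 1/640
  (Y=0, W=3, X=2, V=4, Z=1, U=1) weight 1/640
  (Y=2, W=2, X=0, V=4, Z=0, U=0) weight 1/160
  … 7 more
Group by Y:
  weight(Y=0) = 1/32
  weight(Y=2) = 1/32
Total weight = 1/32 + 1/32 = 1/16
P(Y=0 | obs) = 1/32 / 1/16 = 1/2
P(Y=2 | obs) = 1/32 / 1/16 = 1/2

P(Y = 2 | obs) = 1/2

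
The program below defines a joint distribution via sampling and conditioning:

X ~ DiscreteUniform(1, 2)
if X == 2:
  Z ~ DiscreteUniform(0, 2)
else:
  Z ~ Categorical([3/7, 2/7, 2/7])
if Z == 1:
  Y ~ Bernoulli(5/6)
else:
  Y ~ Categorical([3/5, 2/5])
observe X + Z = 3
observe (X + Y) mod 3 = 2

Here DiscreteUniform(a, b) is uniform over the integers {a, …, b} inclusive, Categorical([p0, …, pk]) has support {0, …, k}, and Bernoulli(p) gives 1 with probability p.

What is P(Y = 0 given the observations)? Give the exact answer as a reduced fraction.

P(Y = 0 | obs) = 35/107

Enumerate traces; 2 have nonzero weight after conditioning:
  (X=1, Z=2, Y=1) weight 2/35
  (X=2, Z=1, Y=0) weight 1/36
Group by Y:
  weight(Y=0) = 1/36
  weight(Y=1) = 2/35
Total weight = 1/36 + 2/35 = 107/1260
P(Y=0 | obs) = 1/36 / 107/1260 = 35/107
P(Y=1 | obs) = 2/35 / 107/1260 = 72/107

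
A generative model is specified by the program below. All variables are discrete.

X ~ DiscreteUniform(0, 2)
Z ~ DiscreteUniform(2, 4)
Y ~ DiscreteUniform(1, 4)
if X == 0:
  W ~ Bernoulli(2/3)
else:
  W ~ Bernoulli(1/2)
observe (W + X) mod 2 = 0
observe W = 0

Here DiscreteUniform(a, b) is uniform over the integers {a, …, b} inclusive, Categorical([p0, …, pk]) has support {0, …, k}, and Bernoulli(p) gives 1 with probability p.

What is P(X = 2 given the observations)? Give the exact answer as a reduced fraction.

P(X = 2 | obs) = 3/5

Enumerate traces; 24 have nonzero weight after conditioning:
  (X=0, Z=2, Y=1, W=0) weight 1/108
  (X=0, Z=2, Y=2, W=0) weight 1/108
  (X=0, Z=2, Y=3, W=0) weight 1/108
  (X=0, Z=2, Y=4, W=0) weight 1/108
  (X=0, Z=3, Y=1, W=0) weight 1/108
  (X=0, Z=3, Y=2, W=0) weight 1/108
  (X=0, Z=3, Y=3, W=0) weight 1/108
  (X=0, Z=3, Y=4, W=0) weight 1/108
  (X=2, Z=2, Y=1, W=0) weight 1/72
  … 15 more
Group by X:
  weight(X=0) = 1/9
  weight(X=2) = 1/6
Total weight = 1/9 + 1/6 = 5/18
P(X=0 | obs) = 1/9 / 5/18 = 2/5
P(X=2 | obs) = 1/6 / 5/18 = 3/5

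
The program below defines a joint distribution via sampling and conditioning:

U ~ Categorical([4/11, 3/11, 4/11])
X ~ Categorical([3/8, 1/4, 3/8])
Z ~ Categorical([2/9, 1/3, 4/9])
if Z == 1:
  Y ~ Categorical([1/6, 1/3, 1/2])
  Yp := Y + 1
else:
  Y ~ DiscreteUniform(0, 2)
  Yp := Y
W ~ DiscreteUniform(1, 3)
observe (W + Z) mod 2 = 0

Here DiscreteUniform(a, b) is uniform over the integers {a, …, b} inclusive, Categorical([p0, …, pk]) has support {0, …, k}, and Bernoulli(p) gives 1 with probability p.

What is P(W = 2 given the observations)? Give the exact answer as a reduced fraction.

Enumerate traces; 108 have nonzero weight after conditioning:
  (U=0, X=0, Z=0, Y=0, W=2) weight 1/297
  (U=0, X=0, Z=0, Y=1, W=2) weight 1/297
  (U=0, X=0, Z=0, Y=2, W=2) weight 1/297
  (U=0, X=0, Z=1, Y=0, W=1) weight 1/396
  (U=0, X=0, Z=1, Y=0, W=3) weight 1/396
  (U=0, X=0, Z=1, Y=1, W=1) weight 1/198
  (U=0, X=0, Z=1, Y=1, W=3) weight 1/198
  (U=0, X=0, Z=1, Y=2, W=1) weight 1/132
  … 100 more
Group by W:
  weight(W=1) = 1/9
  weight(W=2) = 2/9
  weight(W=3) = 1/9
Total weight = 1/9 + 2/9 + 1/9 = 4/9
P(W=1 | obs) = 1/9 / 4/9 = 1/4
P(W=2 | obs) = 2/9 / 4/9 = 1/2
P(W=3 | obs) = 1/9 / 4/9 = 1/4

P(W = 2 | obs) = 1/2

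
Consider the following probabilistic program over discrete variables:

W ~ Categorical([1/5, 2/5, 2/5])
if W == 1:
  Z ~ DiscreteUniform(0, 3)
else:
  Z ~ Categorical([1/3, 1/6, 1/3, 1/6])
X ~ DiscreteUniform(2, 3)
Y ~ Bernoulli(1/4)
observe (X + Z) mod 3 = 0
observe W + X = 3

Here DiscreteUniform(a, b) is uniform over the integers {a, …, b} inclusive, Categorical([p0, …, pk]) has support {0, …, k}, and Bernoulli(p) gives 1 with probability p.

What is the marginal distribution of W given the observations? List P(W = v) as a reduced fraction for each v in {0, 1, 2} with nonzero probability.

P(W=0) = 1/2, P(W=1) = 1/2

Enumerate traces; 6 have nonzero weight after conditioning:
  (W=0, Z=0, X=3, Y=0) weight 1/40
  (W=0, Z=0, X=3, Y=1) weight 1/120
  (W=0, Z=3, X=3, Y=0) weight 1/80
  (W=0, Z=3, X=3, Y=1) weight 1/240
  (W=1, Z=1, X=2, Y=0) weight 3/80
  (W=1, Z=1, X=2, Y=1) weight 1/80
Group by W:
  weight(W=0) = 1/20
  weight(W=1) = 1/20
Total weight = 1/20 + 1/20 = 1/10
P(W=0 | obs) = 1/20 / 1/10 = 1/2
P(W=1 | obs) = 1/20 / 1/10 = 1/2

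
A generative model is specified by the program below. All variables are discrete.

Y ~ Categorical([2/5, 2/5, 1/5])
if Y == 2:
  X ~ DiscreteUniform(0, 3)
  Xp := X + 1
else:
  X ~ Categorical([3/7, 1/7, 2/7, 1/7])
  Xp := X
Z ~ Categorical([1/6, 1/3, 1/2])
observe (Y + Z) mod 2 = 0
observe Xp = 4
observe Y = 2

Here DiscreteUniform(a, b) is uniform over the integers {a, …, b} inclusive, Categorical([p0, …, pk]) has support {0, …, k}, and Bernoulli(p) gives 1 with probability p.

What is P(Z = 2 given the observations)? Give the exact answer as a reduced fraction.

P(Z = 2 | obs) = 3/4

Enumerate traces; 2 have nonzero weight after conditioning:
  (Y=2, X=3, Z=0) weight 1/120
  (Y=2, X=3, Z=2) weight 1/40
Group by Z:
  weight(Z=0) = 1/120
  weight(Z=2) = 1/40
Total weight = 1/120 + 1/40 = 1/30
P(Z=0 | obs) = 1/120 / 1/30 = 1/4
P(Z=2 | obs) = 1/40 / 1/30 = 3/4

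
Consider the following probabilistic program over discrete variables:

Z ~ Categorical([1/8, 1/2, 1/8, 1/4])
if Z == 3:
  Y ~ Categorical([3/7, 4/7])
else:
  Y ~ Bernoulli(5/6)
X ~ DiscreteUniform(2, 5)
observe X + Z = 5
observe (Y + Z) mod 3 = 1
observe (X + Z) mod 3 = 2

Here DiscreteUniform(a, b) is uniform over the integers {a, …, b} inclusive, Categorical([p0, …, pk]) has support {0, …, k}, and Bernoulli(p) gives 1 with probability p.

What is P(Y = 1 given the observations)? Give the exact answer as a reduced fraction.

Enumerate traces; 3 have nonzero weight after conditioning:
  (Z=0, Y=1, X=5) weight 5/192
  (Z=1, Y=0, X=4) weight 1/48
  (Z=3, Y=1, X=2) weight 1/28
Group by Y:
  weight(Y=0) = 1/48
  weight(Y=1) = 83/1344
Total weight = 1/48 + 83/1344 = 37/448
P(Y=0 | obs) = 1/48 / 37/448 = 28/111
P(Y=1 | obs) = 83/1344 / 37/448 = 83/111

P(Y = 1 | obs) = 83/111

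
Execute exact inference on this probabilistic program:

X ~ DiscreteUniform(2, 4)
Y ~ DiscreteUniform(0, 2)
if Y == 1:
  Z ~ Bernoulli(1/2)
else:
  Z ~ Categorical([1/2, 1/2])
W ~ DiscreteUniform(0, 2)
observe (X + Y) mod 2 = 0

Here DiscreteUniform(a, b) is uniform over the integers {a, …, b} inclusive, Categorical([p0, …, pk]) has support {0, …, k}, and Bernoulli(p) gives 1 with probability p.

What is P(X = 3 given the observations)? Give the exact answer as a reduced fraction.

Enumerate traces; 30 have nonzero weight after conditioning:
  (X=2, Y=0, Z=0, W=0) weight 1/54
  (X=2, Y=0, Z=0, W=1) weight 1/54
  (X=2, Y=0, Z=0, W=2) weight 1/54
  (X=2, Y=0, Z=1, W=0) weight 1/54
  (X=2, Y=0, Z=1, W=1) weight 1/54
  (X=2, Y=0, Z=1, W=2) weight 1/54
  (X=2, Y=2, Z=0, W=0) weight 1/54
  (X=2, Y=2, Z=0, W=1) weight 1/54
  (X=3, Y=1, Z=0, W=0) weight 1/54
  (X=4, Y=0, Z=0, W=0) weight 1/54
  … 20 more
Group by X:
  weight(X=2) = 2/9
  weight(X=3) = 1/9
  weight(X=4) = 2/9
Total weight = 2/9 + 1/9 + 2/9 = 5/9
P(X=2 | obs) = 2/9 / 5/9 = 2/5
P(X=3 | obs) = 1/9 / 5/9 = 1/5
P(X=4 | obs) = 2/9 / 5/9 = 2/5

P(X = 3 | obs) = 1/5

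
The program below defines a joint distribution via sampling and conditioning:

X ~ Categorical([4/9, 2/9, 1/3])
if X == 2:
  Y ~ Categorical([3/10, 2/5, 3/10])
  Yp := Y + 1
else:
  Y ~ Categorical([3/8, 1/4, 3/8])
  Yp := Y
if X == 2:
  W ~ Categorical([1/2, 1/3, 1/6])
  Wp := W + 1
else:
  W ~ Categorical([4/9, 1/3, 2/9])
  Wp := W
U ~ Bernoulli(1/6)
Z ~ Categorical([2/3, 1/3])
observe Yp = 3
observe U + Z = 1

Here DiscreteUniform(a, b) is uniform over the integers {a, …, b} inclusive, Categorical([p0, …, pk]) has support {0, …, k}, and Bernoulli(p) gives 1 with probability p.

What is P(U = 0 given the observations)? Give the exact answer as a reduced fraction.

Enumerate traces; 6 have nonzero weight after conditioning:
  (X=2, Y=2, W=0, U=0, Z=1) weight 1/72
  (X=2, Y=2, W=0, U=1, Z=0) weight 1/180
  (X=2, Y=2, W=1, U=0, Z=1) weight 1/108
  (X=2, Y=2, W=1, U=1, Z=0) weight 1/270
  (X=2, Y=2, W=2, U=0, Z=1) weight 1/216
  (X=2, Y=2, W=2, U=1, Z=0) weight 1/540
Group by U:
  weight(U=0) = 1/36
  weight(U=1) = 1/90
Total weight = 1/36 + 1/90 = 7/180
P(U=0 | obs) = 1/36 / 7/180 = 5/7
P(U=1 | obs) = 1/90 / 7/180 = 2/7

P(U = 0 | obs) = 5/7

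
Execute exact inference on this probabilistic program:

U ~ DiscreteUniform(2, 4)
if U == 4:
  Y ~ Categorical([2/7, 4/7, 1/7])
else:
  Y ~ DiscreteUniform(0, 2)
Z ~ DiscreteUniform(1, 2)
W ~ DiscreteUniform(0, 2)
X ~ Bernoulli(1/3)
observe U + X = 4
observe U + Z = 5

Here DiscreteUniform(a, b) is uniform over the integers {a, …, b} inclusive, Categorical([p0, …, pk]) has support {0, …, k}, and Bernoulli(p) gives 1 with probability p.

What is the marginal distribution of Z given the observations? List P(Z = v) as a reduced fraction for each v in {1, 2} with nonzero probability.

P(Z=1) = 2/3, P(Z=2) = 1/3

Enumerate traces; 18 have nonzero weight after conditioning:
  (U=3, Y=0, Z=2, W=0, X=1) weight 1/162
  (U=3, Y=0, Z=2, W=1, X=1) weight 1/162
  (U=3, Y=0, Z=2, W=2, X=1) weight 1/162
  (U=3, Y=1, Z=2, W=0, X=1) weight 1/162
  (U=3, Y=1, Z=2, W=1, X=1) weight 1/162
  (U=3, Y=1, Z=2, W=2, X=1) weight 1/162
  (U=3, Y=2, Z=2, W=0, X=1) weight 1/162
  (U=3, Y=2, Z=2, W=1, X=1) weight 1/162
  (U=4, Y=0, Z=1, W=0, X=0) weight 2/189
  … 9 more
Group by Z:
  weight(Z=1) = 1/9
  weight(Z=2) = 1/18
Total weight = 1/9 + 1/18 = 1/6
P(Z=1 | obs) = 1/9 / 1/6 = 2/3
P(Z=2 | obs) = 1/18 / 1/6 = 1/3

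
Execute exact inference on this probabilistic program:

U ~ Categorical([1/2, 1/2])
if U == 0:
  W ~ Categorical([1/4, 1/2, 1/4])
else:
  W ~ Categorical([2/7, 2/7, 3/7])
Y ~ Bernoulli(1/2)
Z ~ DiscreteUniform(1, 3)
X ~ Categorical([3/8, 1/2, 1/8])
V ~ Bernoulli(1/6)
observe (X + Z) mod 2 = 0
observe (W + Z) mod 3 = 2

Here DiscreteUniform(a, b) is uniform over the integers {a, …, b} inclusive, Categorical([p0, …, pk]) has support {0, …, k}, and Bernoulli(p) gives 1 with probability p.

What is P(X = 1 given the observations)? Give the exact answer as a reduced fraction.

P(X = 1 | obs) = 41/56

Enumerate traces; 32 have nonzero weight after conditioning:
  (U=0, W=0, Y=0, Z=2, X=0, V=0) weight 5/768
  (U=0, W=0, Y=0, Z=2, X=0, V=1) weight 1/768
  (U=0, W=0, Y=0, Z=2, X=2, V=0) weight 5/2304
  (U=0, W=0, Y=0, Z=2, X=2, V=1) weight 1/2304
  (U=0, W=0, Y=1, Z=2, X=0, V=0) weight 5/768
  (U=0, W=0, Y=1, Z=2, X=0, V=1) weight 1/768
  (U=0, W=0, Y=1, Z=2, X=2, V=0) weight 5/2304
  (U=0, W=0, Y=1, Z=2, X=2, V=1) weight 1/2304
  (U=0, W=1, Y=0, Z=1, X=1, V=0) weight 5/288
  … 23 more
Group by X:
  weight(X=0) = 15/448
  weight(X=1) = 41/336
  weight(X=2) = 5/448
Total weight = 15/448 + 41/336 + 5/448 = 1/6
P(X=0 | obs) = 15/448 / 1/6 = 45/224
P(X=1 | obs) = 41/336 / 1/6 = 41/56
P(X=2 | obs) = 5/448 / 1/6 = 15/224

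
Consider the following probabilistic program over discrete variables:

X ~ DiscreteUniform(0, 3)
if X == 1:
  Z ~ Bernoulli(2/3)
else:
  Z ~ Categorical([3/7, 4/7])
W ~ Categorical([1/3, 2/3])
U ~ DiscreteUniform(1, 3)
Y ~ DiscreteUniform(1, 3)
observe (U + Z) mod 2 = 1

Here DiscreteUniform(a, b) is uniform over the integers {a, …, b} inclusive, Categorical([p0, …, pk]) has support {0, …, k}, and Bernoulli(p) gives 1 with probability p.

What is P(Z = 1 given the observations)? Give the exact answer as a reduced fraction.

Enumerate traces; 72 have nonzero weight after conditioning:
  (X=0, Z=0, W=0, U=1, Y=1) weight 1/252
  (X=0, Z=0, W=0, U=1, Y=2) weight 1/252
  (X=0, Z=0, W=0, U=1, Y=3) weight 1/252
  (X=0, Z=0, W=0, U=3, Y=1) weight 1/252
  (X=0, Z=0, W=0, U=3, Y=2) weight 1/252
  (X=0, Z=0, W=0, U=3, Y=3) weight 1/252
  (X=0, Z=0, W=1, U=1, Y=1) weight 1/126
  (X=0, Z=0, W=1, U=1, Y=2) weight 1/126
  (X=0, Z=1, W=0, U=2, Y=1) weight 1/189
  … 63 more
Group by Z:
  weight(Z=0) = 17/63
  weight(Z=1) = 25/126
Total weight = 17/63 + 25/126 = 59/126
P(Z=0 | obs) = 17/63 / 59/126 = 34/59
P(Z=1 | obs) = 25/126 / 59/126 = 25/59

P(Z = 1 | obs) = 25/59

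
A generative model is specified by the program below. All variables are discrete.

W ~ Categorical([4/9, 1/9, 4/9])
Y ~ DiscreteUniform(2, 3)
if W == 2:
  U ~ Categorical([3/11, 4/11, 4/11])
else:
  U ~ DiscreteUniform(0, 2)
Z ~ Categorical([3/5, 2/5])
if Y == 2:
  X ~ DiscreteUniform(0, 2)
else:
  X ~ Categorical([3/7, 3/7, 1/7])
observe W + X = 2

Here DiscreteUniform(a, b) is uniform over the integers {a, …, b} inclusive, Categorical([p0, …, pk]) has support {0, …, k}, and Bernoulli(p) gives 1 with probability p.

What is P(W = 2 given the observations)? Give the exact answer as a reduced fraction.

Enumerate traces; 36 have nonzero weight after conditioning:
  (W=0, Y=2, U=0, Z=0, X=2) weight 2/135
  (W=0, Y=2, U=0, Z=1, X=2) weight 4/405
  (W=0, Y=2, U=1, Z=0, X=2) weight 2/135
  (W=0, Y=2, U=1, Z=1, X=2) weight 4/405
  (W=0, Y=2, U=2, Z=0, X=2) weight 2/135
  (W=0, Y=2, U=2, Z=1, X=2) weight 4/405
  (W=0, Y=3, U=0, Z=0, X=2) weight 2/315
  (W=0, Y=3, U=0, Z=1, X=2) weight 4/945
  (W=1, Y=2, U=0, Z=0, X=1) weight 1/270
  (W=2, Y=2, U=0, Z=0, X=0) weight 2/165
  … 26 more
Group by W:
  weight(W=0) = 20/189
  weight(W=1) = 8/189
  weight(W=2) = 32/189
Total weight = 20/189 + 8/189 + 32/189 = 20/63
P(W=0 | obs) = 20/189 / 20/63 = 1/3
P(W=1 | obs) = 8/189 / 20/63 = 2/15
P(W=2 | obs) = 32/189 / 20/63 = 8/15

P(W = 2 | obs) = 8/15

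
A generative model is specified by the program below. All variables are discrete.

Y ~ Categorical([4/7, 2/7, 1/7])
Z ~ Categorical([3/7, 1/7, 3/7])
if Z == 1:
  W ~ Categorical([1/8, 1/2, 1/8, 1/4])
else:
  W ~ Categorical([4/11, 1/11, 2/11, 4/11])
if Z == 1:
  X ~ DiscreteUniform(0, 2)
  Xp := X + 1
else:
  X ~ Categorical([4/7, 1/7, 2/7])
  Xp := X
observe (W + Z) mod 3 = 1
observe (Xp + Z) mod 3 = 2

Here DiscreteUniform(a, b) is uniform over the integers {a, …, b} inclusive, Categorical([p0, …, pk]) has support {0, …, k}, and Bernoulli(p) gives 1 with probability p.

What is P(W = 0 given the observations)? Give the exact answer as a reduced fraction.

Enumerate traces; 12 have nonzero weight after conditioning:
  (Y=0, Z=0, W=1, X=2) weight 24/3773
  (Y=0, Z=1, W=0, X=0) weight 1/294
  (Y=0, Z=1, W=3, X=0) weight 1/147
  (Y=0, Z=2, W=2, X=0) weight 96/3773
  (Y=1, Z=0, W=1, X=2) weight 12/3773
  (Y=1, Z=1, W=0, X=0) weight 1/588
  (Y=1, Z=1, W=3, X=0) weight 1/294
  (Y=1, Z=2, W=2, X=0) weight 48/3773
  … 4 more
Group by W:
  weight(W=0) = 1/168
  weight(W=1) = 6/539
  weight(W=2) = 24/539
  weight(W=3) = 1/84
Total weight = 1/168 + 6/539 + 24/539 + 1/84 = 317/4312
P(W=0 | obs) = 1/168 / 317/4312 = 77/951
P(W=1 | obs) = 6/539 / 317/4312 = 48/317
P(W=2 | obs) = 24/539 / 317/4312 = 192/317
P(W=3 | obs) = 1/84 / 317/4312 = 154/951

P(W = 0 | obs) = 77/951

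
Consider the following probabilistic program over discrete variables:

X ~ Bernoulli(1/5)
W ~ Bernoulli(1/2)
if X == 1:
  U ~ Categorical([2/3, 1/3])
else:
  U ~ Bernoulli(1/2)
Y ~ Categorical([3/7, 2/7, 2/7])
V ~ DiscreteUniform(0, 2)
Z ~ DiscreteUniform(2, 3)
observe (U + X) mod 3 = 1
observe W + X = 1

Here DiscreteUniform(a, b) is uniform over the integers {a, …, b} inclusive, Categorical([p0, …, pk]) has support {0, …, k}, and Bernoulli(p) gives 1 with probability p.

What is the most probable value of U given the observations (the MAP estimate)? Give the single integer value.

Enumerate traces; 36 have nonzero weight after conditioning:
  (X=0, W=1, U=1, Y=0, V=0, Z=2) weight 1/70
  (X=0, W=1, U=1, Y=0, V=0, Z=3) weight 1/70
  (X=0, W=1, U=1, Y=0, V=1, Z=2) weight 1/70
  (X=0, W=1, U=1, Y=0, V=1, Z=3) weight 1/70
  (X=0, W=1, U=1, Y=0, V=2, Z=2) weight 1/70
  (X=0, W=1, U=1, Y=0, V=2, Z=3) weight 1/70
  (X=0, W=1, U=1, Y=1, V=0, Z=2) weight 1/105
  (X=0, W=1, U=1, Y=1, V=0, Z=3) weight 1/105
  (X=1, W=0, U=0, Y=0, V=0, Z=2) weight 1/210
  … 27 more
Group by U:
  weight(U=0) = 1/15
  weight(U=1) = 1/5
Total weight = 1/15 + 1/5 = 4/15
P(U=0 | obs) = 1/15 / 4/15 = 1/4
P(U=1 | obs) = 1/5 / 4/15 = 3/4
argmax = 1

argmax_v P(U = v | obs) = 1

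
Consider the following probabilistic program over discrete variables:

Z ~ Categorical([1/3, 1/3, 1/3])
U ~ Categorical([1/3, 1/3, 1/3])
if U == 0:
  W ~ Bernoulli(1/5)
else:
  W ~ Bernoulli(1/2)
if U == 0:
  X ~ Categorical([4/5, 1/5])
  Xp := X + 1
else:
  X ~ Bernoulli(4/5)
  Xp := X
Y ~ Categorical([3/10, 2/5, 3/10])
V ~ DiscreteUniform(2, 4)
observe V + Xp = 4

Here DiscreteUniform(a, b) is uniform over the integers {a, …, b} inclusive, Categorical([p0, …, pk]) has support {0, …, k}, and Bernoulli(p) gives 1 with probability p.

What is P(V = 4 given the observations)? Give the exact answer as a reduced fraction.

Enumerate traces; 108 have nonzero weight after conditioning:
  (Z=0, U=0, W=0, X=0, Y=0, V=3) weight 8/1125
  (Z=0, U=0, W=0, X=0, Y=1, V=3) weight 32/3375
  (Z=0, U=0, W=0, X=0, Y=2, V=3) weight 8/1125
  (Z=0, U=0, W=0, X=1, Y=0, V=2) weight 2/1125
  (Z=0, U=0, W=0, X=1, Y=1, V=2) weight 8/3375
  (Z=0, U=0, W=0, X=1, Y=2, V=2) weight 2/1125
  (Z=0, U=0, W=1, X=0, Y=0, V=3) weight 2/1125
  (Z=0, U=0, W=1, X=0, Y=1, V=3) weight 8/3375
  (Z=0, U=1, W=0, X=0, Y=0, V=4) weight 1/900
  … 99 more
Group by V:
  weight(V=2) = 1/45
  weight(V=3) = 4/15
  weight(V=4) = 2/45
Total weight = 1/45 + 4/15 + 2/45 = 1/3
P(V=2 | obs) = 1/45 / 1/3 = 1/15
P(V=3 | obs) = 4/15 / 1/3 = 4/5
P(V=4 | obs) = 2/45 / 1/3 = 2/15

P(V = 4 | obs) = 2/15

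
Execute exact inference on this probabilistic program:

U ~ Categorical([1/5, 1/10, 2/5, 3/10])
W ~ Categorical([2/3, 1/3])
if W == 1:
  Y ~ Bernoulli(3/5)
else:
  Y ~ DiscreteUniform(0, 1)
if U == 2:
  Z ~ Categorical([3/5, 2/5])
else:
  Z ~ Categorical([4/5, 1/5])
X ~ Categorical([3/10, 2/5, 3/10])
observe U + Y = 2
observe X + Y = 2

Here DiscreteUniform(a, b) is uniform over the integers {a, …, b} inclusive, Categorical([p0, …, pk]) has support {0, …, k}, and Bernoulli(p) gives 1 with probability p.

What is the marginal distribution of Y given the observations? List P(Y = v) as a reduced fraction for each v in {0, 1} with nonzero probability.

P(Y=0) = 21/29, P(Y=1) = 8/29

Enumerate traces; 8 have nonzero weight after conditioning:
  (U=1, W=0, Y=1, Z=0, X=1) weight 4/375
  (U=1, W=0, Y=1, Z=1, X=1) weight 1/375
  (U=1, W=1, Y=1, Z=0, X=1) weight 4/625
  (U=1, W=1, Y=1, Z=1, X=1) weight 1/625
  (U=2, W=0, Y=0, Z=0, X=2) weight 3/125
  (U=2, W=0, Y=0, Z=1, X=2) weight 2/125
  (U=2, W=1, Y=0, Z=0, X=2) weight 6/625
  (U=2, W=1, Y=0, Z=1, X=2) weight 4/625
Group by Y:
  weight(Y=0) = 7/125
  weight(Y=1) = 8/375
Total weight = 7/125 + 8/375 = 29/375
P(Y=0 | obs) = 7/125 / 29/375 = 21/29
P(Y=1 | obs) = 8/375 / 29/375 = 8/29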